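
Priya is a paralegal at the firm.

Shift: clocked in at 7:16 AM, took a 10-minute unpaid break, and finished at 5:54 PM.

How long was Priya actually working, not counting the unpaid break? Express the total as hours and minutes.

Shift: 7:16 AM–5:54 PM = 10 h 38 min; less 10 min break → 10 h 28 min

10 h 28 min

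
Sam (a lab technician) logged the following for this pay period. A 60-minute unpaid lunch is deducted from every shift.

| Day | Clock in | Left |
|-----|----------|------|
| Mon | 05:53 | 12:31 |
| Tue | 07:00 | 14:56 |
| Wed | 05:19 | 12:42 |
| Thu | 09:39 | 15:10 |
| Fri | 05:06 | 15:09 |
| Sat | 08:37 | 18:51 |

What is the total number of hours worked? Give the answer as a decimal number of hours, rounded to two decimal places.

41.75 hours

Mon: 05:53–12:31 = 6 h 38 min; less 60 min break → 5 h 38 min
Tue: 07:00–14:56 = 7 h 56 min; less 60 min break → 6 h 56 min
Wed: 05:19–12:42 = 7 h 23 min; less 60 min break → 6 h 23 min
Thu: 09:39–15:10 = 5 h 31 min; less 60 min break → 4 h 31 min
Fri: 05:06–15:09 = 10 h 3 min; less 60 min break → 9 h 3 min
Sat: 08:37–18:51 = 10 h 14 min; less 60 min break → 9 h 14 min
Total: 5 h 38 min + 6 h 56 min + 6 h 23 min + 4 h 31 min + 9 h 3 min + 9 h 14 min = 41 h 45 min.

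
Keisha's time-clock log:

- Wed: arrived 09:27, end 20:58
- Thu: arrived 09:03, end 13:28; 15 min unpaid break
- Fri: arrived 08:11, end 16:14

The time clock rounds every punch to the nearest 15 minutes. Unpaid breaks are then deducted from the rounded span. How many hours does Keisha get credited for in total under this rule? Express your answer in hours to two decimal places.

23.75 hours

Wed: in 09:27→09:30, out 20:58→21:00; 11 h 30 min
Thu: in 09:03→09:00, out 13:28→13:30; 4 h 30 min − 15 min = 4 h 15 min
Fri: in 08:11→08:15, out 16:14→16:15; 8 h 0 min
Total credited: 23 h 45 min.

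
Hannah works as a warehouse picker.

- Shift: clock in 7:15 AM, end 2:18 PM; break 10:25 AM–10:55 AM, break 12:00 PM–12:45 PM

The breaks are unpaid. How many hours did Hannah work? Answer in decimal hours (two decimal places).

5.80 hours

Shift: 7:15 AM–2:18 PM = 7 h 3 min; less 75 min break → 5 h 48 min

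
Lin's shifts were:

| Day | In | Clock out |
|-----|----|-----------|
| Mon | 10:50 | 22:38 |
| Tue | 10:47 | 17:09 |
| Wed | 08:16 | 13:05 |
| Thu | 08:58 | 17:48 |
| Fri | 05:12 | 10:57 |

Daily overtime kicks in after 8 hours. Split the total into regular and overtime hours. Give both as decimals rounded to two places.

Regular 32.93 hours, overtime 4.63 hours

Mon: 10:50–22:38 = 11 h 48 min
Tue: 10:47–17:09 = 6 h 22 min
Wed: 08:16–13:05 = 4 h 49 min
Thu: 08:58–17:48 = 8 h 50 min
Fri: 05:12–10:57 = 5 h 45 min
Mon reg 8 h 0 min / OT 3 h 48 min; Tue reg 6 h 22 min / OT 0 h 0 min; Wed reg 4 h 49 min / OT 0 h 0 min; Thu reg 8 h 0 min / OT 0 h 50 min; Fri reg 5 h 45 min / OT 0 h 0 min.
Totals: regular 32 h 56 min, overtime 4 h 38 min.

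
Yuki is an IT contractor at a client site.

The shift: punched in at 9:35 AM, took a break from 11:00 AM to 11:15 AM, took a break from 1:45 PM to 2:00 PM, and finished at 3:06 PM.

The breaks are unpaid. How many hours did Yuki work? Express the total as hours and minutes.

The shift: 9:35 AM–3:06 PM = 5 h 31 min; less 30 min break → 5 h 1 min

5 h 1 min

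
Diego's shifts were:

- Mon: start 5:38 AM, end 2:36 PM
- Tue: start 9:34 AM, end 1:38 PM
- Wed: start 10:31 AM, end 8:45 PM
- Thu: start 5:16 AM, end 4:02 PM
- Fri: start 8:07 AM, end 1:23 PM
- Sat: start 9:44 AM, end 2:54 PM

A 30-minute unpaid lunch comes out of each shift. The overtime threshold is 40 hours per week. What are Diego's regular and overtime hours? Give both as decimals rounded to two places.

Mon: 5:38 AM–2:36 PM = 8 h 58 min; less 30 min break → 8 h 28 min
Tue: 9:34 AM–1:38 PM = 4 h 4 min; less 30 min break → 3 h 34 min
Wed: 10:31 AM–8:45 PM = 10 h 14 min; less 30 min break → 9 h 44 min
Thu: 5:16 AM–4:02 PM = 10 h 46 min; less 30 min break → 10 h 16 min
Fri: 8:07 AM–1:23 PM = 5 h 16 min; less 30 min break → 4 h 46 min
Sat: 9:44 AM–2:54 PM = 5 h 10 min; less 30 min break → 4 h 40 min
Total worked: 41 h 28 min = 41.47 h.
Threshold 40 h → overtime 1 h 28 min, regular 40 h 0 min.

Regular 40.00 hours, overtime 1.47 hours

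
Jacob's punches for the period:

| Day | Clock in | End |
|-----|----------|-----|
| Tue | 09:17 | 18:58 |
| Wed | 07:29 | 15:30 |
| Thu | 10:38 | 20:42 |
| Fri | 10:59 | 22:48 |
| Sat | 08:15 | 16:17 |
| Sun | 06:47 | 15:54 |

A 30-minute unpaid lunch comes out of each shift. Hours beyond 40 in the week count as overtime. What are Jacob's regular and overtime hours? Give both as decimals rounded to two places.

Regular 40.00 hours, overtime 13.73 hours

Tue: 09:17–18:58 = 9 h 41 min; less 30 min break → 9 h 11 min
Wed: 07:29–15:30 = 8 h 1 min; less 30 min break → 7 h 31 min
Thu: 10:38–20:42 = 10 h 4 min; less 30 min break → 9 h 34 min
Fri: 10:59–22:48 = 11 h 49 min; less 30 min break → 11 h 19 min
Sat: 08:15–16:17 = 8 h 2 min; less 30 min break → 7 h 32 min
Sun: 06:47–15:54 = 9 h 7 min; less 30 min break → 8 h 37 min
Total worked: 53 h 44 min = 53.73 h.
Threshold 40 h → overtime 13 h 44 min, regular 40 h 0 min.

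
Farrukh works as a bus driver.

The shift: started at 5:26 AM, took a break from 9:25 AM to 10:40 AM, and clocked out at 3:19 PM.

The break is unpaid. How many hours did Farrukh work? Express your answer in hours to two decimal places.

The shift: 5:26 AM–3:19 PM = 9 h 53 min; less 75 min break → 8 h 38 min

8.63 hours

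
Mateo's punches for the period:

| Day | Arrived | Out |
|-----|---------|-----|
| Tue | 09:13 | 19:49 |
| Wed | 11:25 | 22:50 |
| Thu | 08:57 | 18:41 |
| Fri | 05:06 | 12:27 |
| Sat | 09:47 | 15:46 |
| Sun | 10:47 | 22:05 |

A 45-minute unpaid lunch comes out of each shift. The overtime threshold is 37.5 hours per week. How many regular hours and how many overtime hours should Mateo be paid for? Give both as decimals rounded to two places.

Regular 37.50 hours, overtime 14.38 hours

Tue: 09:13–19:49 = 10 h 36 min; less 45 min break → 9 h 51 min
Wed: 11:25–22:50 = 11 h 25 min; less 45 min break → 10 h 40 min
Thu: 08:57–18:41 = 9 h 44 min; less 45 min break → 8 h 59 min
Fri: 05:06–12:27 = 7 h 21 min; less 45 min break → 6 h 36 min
Sat: 09:47–15:46 = 5 h 59 min; less 45 min break → 5 h 14 min
Sun: 10:47–22:05 = 11 h 18 min; less 45 min break → 10 h 33 min
Total worked: 51 h 53 min = 51.88 h.
Threshold 37.5 h → overtime 14 h 23 min, regular 37 h 30 min.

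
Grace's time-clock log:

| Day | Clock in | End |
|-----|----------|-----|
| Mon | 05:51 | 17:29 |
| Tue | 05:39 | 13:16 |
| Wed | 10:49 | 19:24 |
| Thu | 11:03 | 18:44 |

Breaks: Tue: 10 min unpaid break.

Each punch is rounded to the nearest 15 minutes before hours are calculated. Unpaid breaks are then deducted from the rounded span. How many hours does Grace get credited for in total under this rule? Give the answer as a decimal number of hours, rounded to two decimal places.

Mon: in 05:51→05:45, out 17:29→17:30; 11 h 45 min
Tue: in 05:39→05:45, out 13:16→13:15; 7 h 30 min − 10 min = 7 h 20 min
Wed: in 10:49→10:45, out 19:24→19:30; 8 h 45 min
Thu: in 11:03→11:00, out 18:44→18:45; 7 h 45 min
Total credited: 35 h 35 min.

35.58 hours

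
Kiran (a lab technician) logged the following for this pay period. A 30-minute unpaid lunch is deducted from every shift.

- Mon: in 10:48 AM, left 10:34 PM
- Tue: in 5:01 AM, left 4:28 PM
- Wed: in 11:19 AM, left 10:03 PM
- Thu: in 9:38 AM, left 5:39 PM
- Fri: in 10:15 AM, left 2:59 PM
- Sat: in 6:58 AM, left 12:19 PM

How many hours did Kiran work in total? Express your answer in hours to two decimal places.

49.05 hours

Mon: 10:48 AM–10:34 PM = 11 h 46 min; less 30 min break → 11 h 16 min
Tue: 5:01 AM–4:28 PM = 11 h 27 min; less 30 min break → 10 h 57 min
Wed: 11:19 AM–10:03 PM = 10 h 44 min; less 30 min break → 10 h 14 min
Thu: 9:38 AM–5:39 PM = 8 h 1 min; less 30 min break → 7 h 31 min
Fri: 10:15 AM–2:59 PM = 4 h 44 min; less 30 min break → 4 h 14 min
Sat: 6:58 AM–12:19 PM = 5 h 21 min; less 30 min break → 4 h 51 min
Total: 11 h 16 min + 10 h 57 min + 10 h 14 min + 7 h 31 min + 4 h 14 min + 4 h 51 min = 49 h 3 min.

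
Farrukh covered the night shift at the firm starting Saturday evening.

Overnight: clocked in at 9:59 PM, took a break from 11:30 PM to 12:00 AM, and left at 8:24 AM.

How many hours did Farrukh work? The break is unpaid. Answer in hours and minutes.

Overnight: 9:59 PM → midnight = 2 h 1 min; midnight → 8:24 AM = 8 h 24 min; span 10 h 25 min; less 30 min break → 9 h 55 min

9 h 55 min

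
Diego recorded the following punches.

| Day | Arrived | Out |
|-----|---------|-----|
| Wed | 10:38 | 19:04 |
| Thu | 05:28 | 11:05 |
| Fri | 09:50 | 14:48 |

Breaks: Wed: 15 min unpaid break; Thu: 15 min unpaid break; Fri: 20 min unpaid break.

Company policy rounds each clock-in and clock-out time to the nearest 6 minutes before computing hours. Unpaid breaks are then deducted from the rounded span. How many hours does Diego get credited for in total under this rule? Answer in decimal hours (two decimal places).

18.27 hours

Wed: in 10:38→10:36, out 19:04→19:06; 8 h 30 min − 15 min = 8 h 15 min
Thu: in 05:28→05:30, out 11:05→11:06; 5 h 36 min − 15 min = 5 h 21 min
Fri: in 09:50→09:48, out 14:48→14:48; 5 h 0 min − 20 min = 4 h 40 min
Total credited: 18 h 16 min.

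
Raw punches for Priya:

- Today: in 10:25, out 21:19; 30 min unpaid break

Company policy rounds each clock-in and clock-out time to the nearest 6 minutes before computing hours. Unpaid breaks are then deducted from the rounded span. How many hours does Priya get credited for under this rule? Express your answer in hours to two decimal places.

10.40 hours

Today: in 10:25→10:24, out 21:19→21:18; 10 h 54 min − 30 min = 10 h 24 min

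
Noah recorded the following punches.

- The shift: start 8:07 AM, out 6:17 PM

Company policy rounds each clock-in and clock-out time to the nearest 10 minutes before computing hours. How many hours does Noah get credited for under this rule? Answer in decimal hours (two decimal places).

The shift: in 8:07 AM→8:10 AM, out 6:17 PM→6:20 PM; 10 h 10 min

10.17 hours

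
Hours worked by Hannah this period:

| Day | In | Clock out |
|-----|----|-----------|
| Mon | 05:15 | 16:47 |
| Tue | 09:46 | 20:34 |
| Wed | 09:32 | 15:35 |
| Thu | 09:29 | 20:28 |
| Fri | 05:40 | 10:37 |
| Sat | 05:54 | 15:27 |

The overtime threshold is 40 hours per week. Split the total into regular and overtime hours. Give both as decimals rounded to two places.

Mon: 05:15–16:47 = 11 h 32 min
Tue: 09:46–20:34 = 10 h 48 min
Wed: 09:32–15:35 = 6 h 3 min
Thu: 09:29–20:28 = 10 h 59 min
Fri: 05:40–10:37 = 4 h 57 min
Sat: 05:54–15:27 = 9 h 33 min
Total worked: 53 h 52 min = 53.87 h.
Threshold 40 h → overtime 13 h 52 min, regular 40 h 0 min.

Regular 40.00 hours, overtime 13.87 hours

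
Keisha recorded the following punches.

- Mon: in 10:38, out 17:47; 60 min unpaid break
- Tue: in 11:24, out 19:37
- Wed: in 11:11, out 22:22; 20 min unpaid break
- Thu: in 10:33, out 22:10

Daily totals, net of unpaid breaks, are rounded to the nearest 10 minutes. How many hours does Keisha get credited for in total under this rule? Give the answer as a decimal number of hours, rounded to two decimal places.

36.83 hours

Mon: 10:38–17:47 = 7 h 9 min − 60 min = 6 h 9 min → rounds to 6 h 10 min
Tue: 11:24–19:37 = 8 h 13 min → rounds to 8 h 10 min
Wed: 11:11–22:22 = 11 h 11 min − 20 min = 10 h 51 min → rounds to 10 h 50 min
Thu: 10:33–22:10 = 11 h 37 min → rounds to 11 h 40 min
Total credited: 36 h 50 min.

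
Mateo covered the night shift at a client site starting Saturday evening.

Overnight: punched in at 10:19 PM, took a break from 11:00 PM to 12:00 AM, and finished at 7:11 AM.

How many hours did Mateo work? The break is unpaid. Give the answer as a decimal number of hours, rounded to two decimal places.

Overnight: 10:19 PM → midnight = 1 h 41 min; midnight → 7:11 AM = 7 h 11 min; span 8 h 52 min; less 60 min break → 7 h 52 min

7.87 hours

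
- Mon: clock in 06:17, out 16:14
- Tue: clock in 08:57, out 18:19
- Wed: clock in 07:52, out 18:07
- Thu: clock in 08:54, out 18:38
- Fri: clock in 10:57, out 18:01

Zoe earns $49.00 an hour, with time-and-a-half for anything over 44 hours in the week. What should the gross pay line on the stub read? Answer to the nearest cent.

$2329.95

Mon: 06:17–16:14 = 9 h 57 min
Tue: 08:57–18:19 = 9 h 22 min
Wed: 07:52–18:07 = 10 h 15 min
Thu: 08:54–18:38 = 9 h 44 min
Fri: 10:57–18:01 = 7 h 4 min
Total worked: 46 h 22 min = 2782 min.
Regular 44 h 0 min = 2640 min at $49.00/h; overtime 2 h 22 min = 142 min at $73.50/h.
Pay = (2640 × $49.00 + 142 × $73.50) ÷ 60 = $2329.95.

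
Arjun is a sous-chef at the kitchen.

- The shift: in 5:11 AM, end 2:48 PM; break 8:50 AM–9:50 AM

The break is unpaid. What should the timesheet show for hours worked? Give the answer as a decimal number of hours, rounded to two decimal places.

8.62 hours

The shift: 5:11 AM–2:48 PM = 9 h 37 min; less 60 min break → 8 h 37 min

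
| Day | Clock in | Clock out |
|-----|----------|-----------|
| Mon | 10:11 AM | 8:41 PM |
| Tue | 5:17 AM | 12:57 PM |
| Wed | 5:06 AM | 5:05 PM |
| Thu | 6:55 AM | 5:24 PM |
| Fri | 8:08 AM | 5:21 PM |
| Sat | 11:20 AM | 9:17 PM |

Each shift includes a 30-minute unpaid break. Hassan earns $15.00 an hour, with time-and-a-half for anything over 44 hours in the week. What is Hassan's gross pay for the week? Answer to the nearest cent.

$948.00

Mon: 10:11 AM–8:41 PM = 10 h 30 min; less 30 min break → 10 h 0 min
Tue: 5:17 AM–12:57 PM = 7 h 40 min; less 30 min break → 7 h 10 min
Wed: 5:06 AM–5:05 PM = 11 h 59 min; less 30 min break → 11 h 29 min
Thu: 6:55 AM–5:24 PM = 10 h 29 min; less 30 min break → 9 h 59 min
Fri: 8:08 AM–5:21 PM = 9 h 13 min; less 30 min break → 8 h 43 min
Sat: 11:20 AM–9:17 PM = 9 h 57 min; less 30 min break → 9 h 27 min
Total worked: 56 h 48 min = 3408 min.
Regular 44 h 0 min = 2640 min at $15.00/h; overtime 12 h 48 min = 768 min at $22.50/h.
Pay = (2640 × $15.00 + 768 × $22.50) ÷ 60 = $948.00.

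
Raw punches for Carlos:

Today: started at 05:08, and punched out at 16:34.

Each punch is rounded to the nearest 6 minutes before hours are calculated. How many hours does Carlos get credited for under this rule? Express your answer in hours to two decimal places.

11.50 hours

Today: in 05:08→05:06, out 16:34→16:36; 11 h 30 min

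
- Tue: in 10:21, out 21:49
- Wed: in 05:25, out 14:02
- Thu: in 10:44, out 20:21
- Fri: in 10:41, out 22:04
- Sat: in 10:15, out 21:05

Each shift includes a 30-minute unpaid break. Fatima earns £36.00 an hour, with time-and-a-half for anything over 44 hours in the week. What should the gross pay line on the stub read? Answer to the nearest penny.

£1876.50

Tue: 10:21–21:49 = 11 h 28 min; less 30 min break → 10 h 58 min
Wed: 05:25–14:02 = 8 h 37 min; less 30 min break → 8 h 7 min
Thu: 10:44–20:21 = 9 h 37 min; less 30 min break → 9 h 7 min
Fri: 10:41–22:04 = 11 h 23 min; less 30 min break → 10 h 53 min
Sat: 10:15–21:05 = 10 h 50 min; less 30 min break → 10 h 20 min
Total worked: 49 h 25 min = 2965 min.
Regular 44 h 0 min = 2640 min at £36.00/h; overtime 5 h 25 min = 325 min at £54.00/h.
Pay = (2640 × £36.00 + 325 × £54.00) ÷ 60 = £1876.50.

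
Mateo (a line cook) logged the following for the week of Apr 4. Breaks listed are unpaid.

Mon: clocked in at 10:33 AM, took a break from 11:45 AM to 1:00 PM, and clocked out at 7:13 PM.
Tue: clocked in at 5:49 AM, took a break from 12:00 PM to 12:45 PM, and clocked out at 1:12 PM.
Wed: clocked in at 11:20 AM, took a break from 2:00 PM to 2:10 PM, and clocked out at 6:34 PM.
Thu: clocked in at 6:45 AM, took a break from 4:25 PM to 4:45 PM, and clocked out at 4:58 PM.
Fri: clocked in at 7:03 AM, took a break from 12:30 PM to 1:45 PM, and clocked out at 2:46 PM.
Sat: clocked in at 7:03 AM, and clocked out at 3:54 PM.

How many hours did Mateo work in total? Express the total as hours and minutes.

46 h 19 min

Mon: 10:33 AM–7:13 PM = 8 h 40 min; less 75 min break → 7 h 25 min
Tue: 5:49 AM–1:12 PM = 7 h 23 min; less 45 min break → 6 h 38 min
Wed: 11:20 AM–6:34 PM = 7 h 14 min; less 10 min break → 7 h 4 min
Thu: 6:45 AM–4:58 PM = 10 h 13 min; less 20 min break → 9 h 53 min
Fri: 7:03 AM–2:46 PM = 7 h 43 min; less 75 min break → 6 h 28 min
Sat: 7:03 AM–3:54 PM = 8 h 51 min
Total: 7 h 25 min + 6 h 38 min + 7 h 4 min + 9 h 53 min + 6 h 28 min + 8 h 51 min = 46 h 19 min.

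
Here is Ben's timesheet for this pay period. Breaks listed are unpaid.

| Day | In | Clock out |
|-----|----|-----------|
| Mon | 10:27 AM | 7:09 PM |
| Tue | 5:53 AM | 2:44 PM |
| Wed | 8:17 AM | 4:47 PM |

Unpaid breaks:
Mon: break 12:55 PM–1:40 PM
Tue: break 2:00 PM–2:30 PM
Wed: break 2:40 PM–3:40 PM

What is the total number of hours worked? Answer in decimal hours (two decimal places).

Mon: 10:27 AM–7:09 PM = 8 h 42 min; less 45 min break → 7 h 57 min
Tue: 5:53 AM–2:44 PM = 8 h 51 min; less 30 min break → 8 h 21 min
Wed: 8:17 AM–4:47 PM = 8 h 30 min; less 60 min break → 7 h 30 min
Total: 7 h 57 min + 8 h 21 min + 7 h 30 min = 23 h 48 min.

23.80 hours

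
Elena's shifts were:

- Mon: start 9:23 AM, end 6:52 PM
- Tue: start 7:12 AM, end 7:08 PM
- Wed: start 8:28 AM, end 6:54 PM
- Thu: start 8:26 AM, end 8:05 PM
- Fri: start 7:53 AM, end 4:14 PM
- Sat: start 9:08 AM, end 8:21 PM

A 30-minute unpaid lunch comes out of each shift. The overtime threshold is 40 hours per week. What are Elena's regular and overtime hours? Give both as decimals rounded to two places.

Mon: 9:23 AM–6:52 PM = 9 h 29 min; less 30 min break → 8 h 59 min
Tue: 7:12 AM–7:08 PM = 11 h 56 min; less 30 min break → 11 h 26 min
Wed: 8:28 AM–6:54 PM = 10 h 26 min; less 30 min break → 9 h 56 min
Thu: 8:26 AM–8:05 PM = 11 h 39 min; less 30 min break → 11 h 9 min
Fri: 7:53 AM–4:14 PM = 8 h 21 min; less 30 min break → 7 h 51 min
Sat: 9:08 AM–8:21 PM = 11 h 13 min; less 30 min break → 10 h 43 min
Total worked: 60 h 4 min = 60.07 h.
Threshold 40 h → overtime 20 h 4 min, regular 40 h 0 min.

Regular 40.00 hours, overtime 20.07 hours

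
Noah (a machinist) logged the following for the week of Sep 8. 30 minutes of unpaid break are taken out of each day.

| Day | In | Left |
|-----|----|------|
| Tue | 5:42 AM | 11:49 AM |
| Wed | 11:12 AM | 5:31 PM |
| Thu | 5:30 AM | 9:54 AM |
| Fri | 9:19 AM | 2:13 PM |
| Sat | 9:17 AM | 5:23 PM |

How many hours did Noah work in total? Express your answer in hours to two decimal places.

27.33 hours

Tue: 5:42 AM–11:49 AM = 6 h 7 min; less 30 min break → 5 h 37 min
Wed: 11:12 AM–5:31 PM = 6 h 19 min; less 30 min break → 5 h 49 min
Thu: 5:30 AM–9:54 AM = 4 h 24 min; less 30 min break → 3 h 54 min
Fri: 9:19 AM–2:13 PM = 4 h 54 min; less 30 min break → 4 h 24 min
Sat: 9:17 AM–5:23 PM = 8 h 6 min; less 30 min break → 7 h 36 min
Total: 5 h 37 min + 5 h 49 min + 3 h 54 min + 4 h 24 min + 7 h 36 min = 27 h 20 min.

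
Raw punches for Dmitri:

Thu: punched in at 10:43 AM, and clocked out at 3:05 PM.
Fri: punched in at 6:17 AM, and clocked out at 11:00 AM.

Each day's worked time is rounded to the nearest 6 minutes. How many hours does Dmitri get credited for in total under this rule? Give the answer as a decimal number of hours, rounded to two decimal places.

Thu: 10:43 AM–3:05 PM = 4 h 22 min → rounds to 4 h 24 min
Fri: 6:17 AM–11:00 AM = 4 h 43 min → rounds to 4 h 42 min
Total credited: 9 h 6 min.

9.10 hours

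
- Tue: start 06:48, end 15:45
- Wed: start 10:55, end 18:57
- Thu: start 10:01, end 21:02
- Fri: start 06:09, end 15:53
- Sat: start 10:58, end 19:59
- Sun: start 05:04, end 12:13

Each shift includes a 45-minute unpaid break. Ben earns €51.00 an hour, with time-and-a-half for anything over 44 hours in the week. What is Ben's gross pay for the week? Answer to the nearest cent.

€2657.10

Tue: 06:48–15:45 = 8 h 57 min; less 45 min break → 8 h 12 min
Wed: 10:55–18:57 = 8 h 2 min; less 45 min break → 7 h 17 min
Thu: 10:01–21:02 = 11 h 1 min; less 45 min break → 10 h 16 min
Fri: 06:09–15:53 = 9 h 44 min; less 45 min break → 8 h 59 min
Sat: 10:58–19:59 = 9 h 1 min; less 45 min break → 8 h 16 min
Sun: 05:04–12:13 = 7 h 9 min; less 45 min break → 6 h 24 min
Total worked: 49 h 24 min = 2964 min.
Regular 44 h 0 min = 2640 min at €51.00/h; overtime 5 h 24 min = 324 min at €76.50/h.
Pay = (2640 × €51.00 + 324 × €76.50) ÷ 60 = €2657.10.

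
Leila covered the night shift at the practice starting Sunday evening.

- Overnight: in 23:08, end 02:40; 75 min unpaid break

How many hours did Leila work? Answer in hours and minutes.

Overnight: 23:08 → midnight = 0 h 52 min; midnight → 02:40 = 2 h 40 min; span 3 h 32 min; less 75 min break → 2 h 17 min

2 h 17 min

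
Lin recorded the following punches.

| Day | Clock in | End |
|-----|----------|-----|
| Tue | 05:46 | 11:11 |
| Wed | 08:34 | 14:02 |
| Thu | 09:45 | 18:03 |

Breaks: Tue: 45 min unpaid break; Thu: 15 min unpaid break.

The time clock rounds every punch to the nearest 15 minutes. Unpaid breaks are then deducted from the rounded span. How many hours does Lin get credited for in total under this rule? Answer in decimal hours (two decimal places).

18.25 hours

Tue: in 05:46→05:45, out 11:11→11:15; 5 h 30 min − 45 min = 4 h 45 min
Wed: in 08:34→08:30, out 14:02→14:00; 5 h 30 min
Thu: in 09:45→09:45, out 18:03→18:00; 8 h 15 min − 15 min = 8 h 0 min
Total credited: 18 h 15 min.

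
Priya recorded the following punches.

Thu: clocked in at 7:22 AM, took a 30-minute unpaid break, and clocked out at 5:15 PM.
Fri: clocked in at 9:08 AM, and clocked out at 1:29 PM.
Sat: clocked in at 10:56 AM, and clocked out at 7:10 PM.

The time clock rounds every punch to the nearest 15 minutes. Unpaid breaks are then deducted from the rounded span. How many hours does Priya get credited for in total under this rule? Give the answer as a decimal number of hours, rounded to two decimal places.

Thu: in 7:22 AM→7:15 AM, out 5:15 PM→5:15 PM; 10 h 0 min − 30 min = 9 h 30 min
Fri: in 9:08 AM→9:15 AM, out 1:29 PM→1:30 PM; 4 h 15 min
Sat: in 10:56 AM→11:00 AM, out 7:10 PM→7:15 PM; 8 h 15 min
Total credited: 22 h 0 min.

22.00 hours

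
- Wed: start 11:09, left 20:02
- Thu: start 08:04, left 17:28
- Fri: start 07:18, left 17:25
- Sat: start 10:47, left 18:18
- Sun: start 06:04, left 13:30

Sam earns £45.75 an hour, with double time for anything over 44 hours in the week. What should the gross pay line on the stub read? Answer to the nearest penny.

Wed: 11:09–20:02 = 8 h 53 min
Thu: 08:04–17:28 = 9 h 24 min
Fri: 07:18–17:25 = 10 h 7 min
Sat: 10:47–18:18 = 7 h 31 min
Sun: 06:04–13:30 = 7 h 26 min
Total worked: 43 h 21 min = 2601 min.
Regular 43 h 21 min = 2601 min at £45.75/h; overtime 0 h 0 min = 0 min at £91.50/h.
Pay = (2601 × £45.75 + 0 × £91.50) ÷ 60 = £1983.26.

£1983.26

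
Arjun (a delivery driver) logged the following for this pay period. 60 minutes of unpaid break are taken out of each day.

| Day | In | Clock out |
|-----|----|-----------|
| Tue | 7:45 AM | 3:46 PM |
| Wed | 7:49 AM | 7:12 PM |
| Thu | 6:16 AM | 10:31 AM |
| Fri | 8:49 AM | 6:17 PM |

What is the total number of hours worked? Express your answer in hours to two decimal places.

Tue: 7:45 AM–3:46 PM = 8 h 1 min; less 60 min break → 7 h 1 min
Wed: 7:49 AM–7:12 PM = 11 h 23 min; less 60 min break → 10 h 23 min
Thu: 6:16 AM–10:31 AM = 4 h 15 min; less 60 min break → 3 h 15 min
Fri: 8:49 AM–6:17 PM = 9 h 28 min; less 60 min break → 8 h 28 min
Total: 7 h 1 min + 10 h 23 min + 3 h 15 min + 8 h 28 min = 29 h 7 min.

29.12 hours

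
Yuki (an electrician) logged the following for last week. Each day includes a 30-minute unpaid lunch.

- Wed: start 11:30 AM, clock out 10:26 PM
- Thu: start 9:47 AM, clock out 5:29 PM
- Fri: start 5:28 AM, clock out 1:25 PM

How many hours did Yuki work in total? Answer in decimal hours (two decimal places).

Wed: 11:30 AM–10:26 PM = 10 h 56 min; less 30 min break → 10 h 26 min
Thu: 9:47 AM–5:29 PM = 7 h 42 min; less 30 min break → 7 h 12 min
Fri: 5:28 AM–1:25 PM = 7 h 57 min; less 30 min break → 7 h 27 min
Total: 10 h 26 min + 7 h 12 min + 7 h 27 min = 25 h 5 min.

25.08 hours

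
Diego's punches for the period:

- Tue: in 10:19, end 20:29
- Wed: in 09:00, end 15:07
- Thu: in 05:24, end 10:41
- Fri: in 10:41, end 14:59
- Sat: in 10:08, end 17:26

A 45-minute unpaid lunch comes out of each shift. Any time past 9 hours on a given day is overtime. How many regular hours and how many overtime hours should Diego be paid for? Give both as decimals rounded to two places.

Regular 29.00 hours, overtime 0.42 hours

Tue: 10:19–20:29 = 10 h 10 min; less 45 min break → 9 h 25 min
Wed: 09:00–15:07 = 6 h 7 min; less 45 min break → 5 h 22 min
Thu: 05:24–10:41 = 5 h 17 min; less 45 min break → 4 h 32 min
Fri: 10:41–14:59 = 4 h 18 min; less 45 min break → 3 h 33 min
Sat: 10:08–17:26 = 7 h 18 min; less 45 min break → 6 h 33 min
Tue reg 9 h 0 min / OT 0 h 25 min; Wed reg 5 h 22 min / OT 0 h 0 min; Thu reg 4 h 32 min / OT 0 h 0 min; Fri reg 3 h 33 min / OT 0 h 0 min; Sat reg 6 h 33 min / OT 0 h 0 min.
Totals: regular 29 h 0 min, overtime 0 h 25 min.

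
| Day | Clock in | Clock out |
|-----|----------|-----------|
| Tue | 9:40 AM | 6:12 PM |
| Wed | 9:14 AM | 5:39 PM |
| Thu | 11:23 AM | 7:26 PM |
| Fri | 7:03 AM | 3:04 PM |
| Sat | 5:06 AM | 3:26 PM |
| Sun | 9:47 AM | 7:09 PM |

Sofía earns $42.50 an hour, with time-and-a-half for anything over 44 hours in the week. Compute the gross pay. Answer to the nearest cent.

$2425.69

Tue: 9:40 AM–6:12 PM = 8 h 32 min
Wed: 9:14 AM–5:39 PM = 8 h 25 min
Thu: 11:23 AM–7:26 PM = 8 h 3 min
Fri: 7:03 AM–3:04 PM = 8 h 1 min
Sat: 5:06 AM–3:26 PM = 10 h 20 min
Sun: 9:47 AM–7:09 PM = 9 h 22 min
Total worked: 52 h 43 min = 3163 min.
Regular 44 h 0 min = 2640 min at $42.50/h; overtime 8 h 43 min = 523 min at $63.75/h.
Pay = (2640 × $42.50 + 523 × $63.75) ÷ 60 = $2425.69.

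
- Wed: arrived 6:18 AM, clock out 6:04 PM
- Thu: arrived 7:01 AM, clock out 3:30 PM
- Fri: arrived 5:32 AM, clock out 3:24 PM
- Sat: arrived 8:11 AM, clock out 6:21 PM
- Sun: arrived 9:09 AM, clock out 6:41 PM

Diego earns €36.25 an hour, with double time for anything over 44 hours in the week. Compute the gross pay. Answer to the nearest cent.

€2016.71

Wed: 6:18 AM–6:04 PM = 11 h 46 min
Thu: 7:01 AM–3:30 PM = 8 h 29 min
Fri: 5:32 AM–3:24 PM = 9 h 52 min
Sat: 8:11 AM–6:21 PM = 10 h 10 min
Sun: 9:09 AM–6:41 PM = 9 h 32 min
Total worked: 49 h 49 min = 2989 min.
Regular 44 h 0 min = 2640 min at €36.25/h; overtime 5 h 49 min = 349 min at €72.50/h.
Pay = (2640 × €36.25 + 349 × €72.50) ÷ 60 = €2016.71.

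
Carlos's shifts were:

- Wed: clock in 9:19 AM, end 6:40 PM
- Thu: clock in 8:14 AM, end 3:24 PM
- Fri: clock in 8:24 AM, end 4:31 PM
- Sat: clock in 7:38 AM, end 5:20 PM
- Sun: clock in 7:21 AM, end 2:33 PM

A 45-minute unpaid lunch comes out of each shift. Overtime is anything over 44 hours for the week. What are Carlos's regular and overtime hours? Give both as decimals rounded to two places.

Regular 37.78 hours, overtime 0.00 hours

Wed: 9:19 AM–6:40 PM = 9 h 21 min; less 45 min break → 8 h 36 min
Thu: 8:14 AM–3:24 PM = 7 h 10 min; less 45 min break → 6 h 25 min
Fri: 8:24 AM–4:31 PM = 8 h 7 min; less 45 min break → 7 h 22 min
Sat: 7:38 AM–5:20 PM = 9 h 42 min; less 45 min break → 8 h 57 min
Sun: 7:21 AM–2:33 PM = 7 h 12 min; less 45 min break → 6 h 27 min
Total worked: 37 h 47 min = 37.78 h.
Threshold 44 h → overtime 0 h 0 min, regular 37 h 47 min.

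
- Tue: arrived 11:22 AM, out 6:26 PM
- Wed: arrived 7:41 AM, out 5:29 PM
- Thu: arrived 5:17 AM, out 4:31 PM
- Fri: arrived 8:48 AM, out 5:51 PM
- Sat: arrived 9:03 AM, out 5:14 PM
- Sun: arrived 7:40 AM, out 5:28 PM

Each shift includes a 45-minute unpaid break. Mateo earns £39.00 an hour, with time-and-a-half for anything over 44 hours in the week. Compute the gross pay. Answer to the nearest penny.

£2104.05

Tue: 11:22 AM–6:26 PM = 7 h 4 min; less 45 min break → 6 h 19 min
Wed: 7:41 AM–5:29 PM = 9 h 48 min; less 45 min break → 9 h 3 min
Thu: 5:17 AM–4:31 PM = 11 h 14 min; less 45 min break → 10 h 29 min
Fri: 8:48 AM–5:51 PM = 9 h 3 min; less 45 min break → 8 h 18 min
Sat: 9:03 AM–5:14 PM = 8 h 11 min; less 45 min break → 7 h 26 min
Sun: 7:40 AM–5:28 PM = 9 h 48 min; less 45 min break → 9 h 3 min
Total worked: 50 h 38 min = 3038 min.
Regular 44 h 0 min = 2640 min at £39.00/h; overtime 6 h 38 min = 398 min at £58.50/h.
Pay = (2640 × £39.00 + 398 × £58.50) ÷ 60 = £2104.05.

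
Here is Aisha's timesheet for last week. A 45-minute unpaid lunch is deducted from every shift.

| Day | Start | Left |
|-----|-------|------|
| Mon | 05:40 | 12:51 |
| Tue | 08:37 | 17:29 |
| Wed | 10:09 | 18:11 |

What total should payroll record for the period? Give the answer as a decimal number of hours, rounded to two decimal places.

21.83 hours

Mon: 05:40–12:51 = 7 h 11 min; less 45 min break → 6 h 26 min
Tue: 08:37–17:29 = 8 h 52 min; less 45 min break → 8 h 7 min
Wed: 10:09–18:11 = 8 h 2 min; less 45 min break → 7 h 17 min
Total: 6 h 26 min + 8 h 7 min + 7 h 17 min = 21 h 50 min.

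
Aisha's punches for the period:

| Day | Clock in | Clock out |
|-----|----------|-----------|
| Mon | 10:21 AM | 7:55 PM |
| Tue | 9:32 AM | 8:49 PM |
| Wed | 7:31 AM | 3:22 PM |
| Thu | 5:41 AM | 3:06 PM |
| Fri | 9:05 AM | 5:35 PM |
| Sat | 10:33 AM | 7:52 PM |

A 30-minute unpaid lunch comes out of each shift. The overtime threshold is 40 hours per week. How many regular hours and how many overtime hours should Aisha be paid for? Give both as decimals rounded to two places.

Mon: 10:21 AM–7:55 PM = 9 h 34 min; less 30 min break → 9 h 4 min
Tue: 9:32 AM–8:49 PM = 11 h 17 min; less 30 min break → 10 h 47 min
Wed: 7:31 AM–3:22 PM = 7 h 51 min; less 30 min break → 7 h 21 min
Thu: 5:41 AM–3:06 PM = 9 h 25 min; less 30 min break → 8 h 55 min
Fri: 9:05 AM–5:35 PM = 8 h 30 min; less 30 min break → 8 h 0 min
Sat: 10:33 AM–7:52 PM = 9 h 19 min; less 30 min break → 8 h 49 min
Total worked: 52 h 56 min = 52.93 h.
Threshold 40 h → overtime 12 h 56 min, regular 40 h 0 min.

Regular 40.00 hours, overtime 12.93 hours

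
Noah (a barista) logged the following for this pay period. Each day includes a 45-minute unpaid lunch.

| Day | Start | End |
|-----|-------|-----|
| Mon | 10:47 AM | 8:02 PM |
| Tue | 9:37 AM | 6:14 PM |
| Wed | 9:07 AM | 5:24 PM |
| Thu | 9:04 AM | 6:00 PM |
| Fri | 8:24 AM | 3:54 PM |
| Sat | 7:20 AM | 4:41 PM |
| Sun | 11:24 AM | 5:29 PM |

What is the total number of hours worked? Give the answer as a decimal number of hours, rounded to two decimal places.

52.77 hours

Mon: 10:47 AM–8:02 PM = 9 h 15 min; less 45 min break → 8 h 30 min
Tue: 9:37 AM–6:14 PM = 8 h 37 min; less 45 min break → 7 h 52 min
Wed: 9:07 AM–5:24 PM = 8 h 17 min; less 45 min break → 7 h 32 min
Thu: 9:04 AM–6:00 PM = 8 h 56 min; less 45 min break → 8 h 11 min
Fri: 8:24 AM–3:54 PM = 7 h 30 min; less 45 min break → 6 h 45 min
Sat: 7:20 AM–4:41 PM = 9 h 21 min; less 45 min break → 8 h 36 min
Sun: 11:24 AM–5:29 PM = 6 h 5 min; less 45 min break → 5 h 20 min
Total: 8 h 30 min + 7 h 52 min + 7 h 32 min + 8 h 11 min + 6 h 45 min + 8 h 36 min + 5 h 20 min = 52 h 46 min.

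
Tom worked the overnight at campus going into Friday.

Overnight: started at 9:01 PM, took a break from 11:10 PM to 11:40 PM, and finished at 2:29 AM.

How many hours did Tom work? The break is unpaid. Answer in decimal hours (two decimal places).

4.97 hours

Overnight: 9:01 PM → midnight = 2 h 59 min; midnight → 2:29 AM = 2 h 29 min; span 5 h 28 min; less 30 min break → 4 h 58 min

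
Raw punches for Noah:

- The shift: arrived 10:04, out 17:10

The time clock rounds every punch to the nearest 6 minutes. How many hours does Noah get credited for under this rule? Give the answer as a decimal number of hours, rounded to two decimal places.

The shift: in 10:04→10:06, out 17:10→17:12; 7 h 6 min

7.10 hours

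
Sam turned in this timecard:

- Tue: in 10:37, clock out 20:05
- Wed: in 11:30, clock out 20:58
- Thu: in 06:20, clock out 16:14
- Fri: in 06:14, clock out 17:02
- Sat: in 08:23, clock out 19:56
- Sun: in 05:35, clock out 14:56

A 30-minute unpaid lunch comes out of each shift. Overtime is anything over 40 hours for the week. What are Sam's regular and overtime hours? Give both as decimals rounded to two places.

Regular 40.00 hours, overtime 17.53 hours

Tue: 10:37–20:05 = 9 h 28 min; less 30 min break → 8 h 58 min
Wed: 11:30–20:58 = 9 h 28 min; less 30 min break → 8 h 58 min
Thu: 06:20–16:14 = 9 h 54 min; less 30 min break → 9 h 24 min
Fri: 06:14–17:02 = 10 h 48 min; less 30 min break → 10 h 18 min
Sat: 08:23–19:56 = 11 h 33 min; less 30 min break → 11 h 3 min
Sun: 05:35–14:56 = 9 h 21 min; less 30 min break → 8 h 51 min
Total worked: 57 h 32 min = 57.53 h.
Threshold 40 h → overtime 17 h 32 min, regular 40 h 0 min.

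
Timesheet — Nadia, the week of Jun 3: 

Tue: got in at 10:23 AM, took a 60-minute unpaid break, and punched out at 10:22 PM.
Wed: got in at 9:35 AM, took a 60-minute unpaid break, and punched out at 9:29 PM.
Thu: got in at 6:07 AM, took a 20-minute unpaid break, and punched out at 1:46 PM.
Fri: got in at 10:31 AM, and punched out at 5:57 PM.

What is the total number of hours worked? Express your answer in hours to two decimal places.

Tue: 10:23 AM–10:22 PM = 11 h 59 min; less 60 min break → 10 h 59 min
Wed: 9:35 AM–9:29 PM = 11 h 54 min; less 60 min break → 10 h 54 min
Thu: 6:07 AM–1:46 PM = 7 h 39 min; less 20 min break → 7 h 19 min
Fri: 10:31 AM–5:57 PM = 7 h 26 min
Total: 10 h 59 min + 10 h 54 min + 7 h 19 min + 7 h 26 min = 36 h 38 min.

36.63 hours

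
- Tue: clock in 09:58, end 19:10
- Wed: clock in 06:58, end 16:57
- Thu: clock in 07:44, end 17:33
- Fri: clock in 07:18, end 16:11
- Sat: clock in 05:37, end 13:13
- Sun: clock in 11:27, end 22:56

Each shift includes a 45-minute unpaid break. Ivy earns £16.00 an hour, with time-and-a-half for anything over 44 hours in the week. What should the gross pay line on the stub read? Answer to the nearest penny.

£907.20

Tue: 09:58–19:10 = 9 h 12 min; less 45 min break → 8 h 27 min
Wed: 06:58–16:57 = 9 h 59 min; less 45 min break → 9 h 14 min
Thu: 07:44–17:33 = 9 h 49 min; less 45 min break → 9 h 4 min
Fri: 07:18–16:11 = 8 h 53 min; less 45 min break → 8 h 8 min
Sat: 05:37–13:13 = 7 h 36 min; less 45 min break → 6 h 51 min
Sun: 11:27–22:56 = 11 h 29 min; less 45 min break → 10 h 44 min
Total worked: 52 h 28 min = 3148 min.
Regular 44 h 0 min = 2640 min at £16.00/h; overtime 8 h 28 min = 508 min at £24.00/h.
Pay = (2640 × £16.00 + 508 × £24.00) ÷ 60 = £907.20.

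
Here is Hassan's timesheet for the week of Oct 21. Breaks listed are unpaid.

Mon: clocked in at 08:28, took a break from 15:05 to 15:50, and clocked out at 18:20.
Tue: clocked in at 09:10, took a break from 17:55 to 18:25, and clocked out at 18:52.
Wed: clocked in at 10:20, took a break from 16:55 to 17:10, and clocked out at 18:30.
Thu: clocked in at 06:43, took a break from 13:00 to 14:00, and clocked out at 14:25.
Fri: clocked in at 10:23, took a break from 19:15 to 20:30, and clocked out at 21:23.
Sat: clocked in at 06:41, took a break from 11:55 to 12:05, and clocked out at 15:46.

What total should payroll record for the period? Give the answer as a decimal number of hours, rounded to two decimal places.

Mon: 08:28–18:20 = 9 h 52 min; less 45 min break → 9 h 7 min
Tue: 09:10–18:52 = 9 h 42 min; less 30 min break → 9 h 12 min
Wed: 10:20–18:30 = 8 h 10 min; less 15 min break → 7 h 55 min
Thu: 06:43–14:25 = 7 h 42 min; less 60 min break → 6 h 42 min
Fri: 10:23–21:23 = 11 h 0 min; less 75 min break → 9 h 45 min
Sat: 06:41–15:46 = 9 h 5 min; less 10 min break → 8 h 55 min
Total: 9 h 7 min + 9 h 12 min + 7 h 55 min + 6 h 42 min + 9 h 45 min + 8 h 55 min = 51 h 36 min.

51.60 hours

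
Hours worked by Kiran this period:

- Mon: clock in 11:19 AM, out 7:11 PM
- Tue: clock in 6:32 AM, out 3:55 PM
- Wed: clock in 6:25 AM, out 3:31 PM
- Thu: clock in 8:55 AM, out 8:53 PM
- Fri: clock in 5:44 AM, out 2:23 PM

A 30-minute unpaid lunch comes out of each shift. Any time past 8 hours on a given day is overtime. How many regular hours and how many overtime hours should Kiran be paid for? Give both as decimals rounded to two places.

Mon: 11:19 AM–7:11 PM = 7 h 52 min; less 30 min break → 7 h 22 min
Tue: 6:32 AM–3:55 PM = 9 h 23 min; less 30 min break → 8 h 53 min
Wed: 6:25 AM–3:31 PM = 9 h 6 min; less 30 min break → 8 h 36 min
Thu: 8:55 AM–8:53 PM = 11 h 58 min; less 30 min break → 11 h 28 min
Fri: 5:44 AM–2:23 PM = 8 h 39 min; less 30 min break → 8 h 9 min
Mon reg 7 h 22 min / OT 0 h 0 min; Tue reg 8 h 0 min / OT 0 h 53 min; Wed reg 8 h 0 min / OT 0 h 36 min; Thu reg 8 h 0 min / OT 3 h 28 min; Fri reg 8 h 0 min / OT 0 h 9 min.
Totals: regular 39 h 22 min, overtime 5 h 6 min.

Regular 39.37 hours, overtime 5.10 hours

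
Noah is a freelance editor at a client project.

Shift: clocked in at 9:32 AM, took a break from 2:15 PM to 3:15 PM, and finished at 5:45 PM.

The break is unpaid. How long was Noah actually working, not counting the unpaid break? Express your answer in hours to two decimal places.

7.22 hours

Shift: 9:32 AM–5:45 PM = 8 h 13 min; less 60 min break → 7 h 13 min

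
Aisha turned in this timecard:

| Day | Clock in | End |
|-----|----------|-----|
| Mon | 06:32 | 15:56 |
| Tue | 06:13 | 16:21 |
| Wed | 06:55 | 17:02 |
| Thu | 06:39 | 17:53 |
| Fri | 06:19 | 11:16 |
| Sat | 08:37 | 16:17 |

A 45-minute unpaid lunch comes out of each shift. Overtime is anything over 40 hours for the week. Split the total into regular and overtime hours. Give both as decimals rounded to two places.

Regular 40.00 hours, overtime 9.00 hours

Mon: 06:32–15:56 = 9 h 24 min; less 45 min break → 8 h 39 min
Tue: 06:13–16:21 = 10 h 8 min; less 45 min break → 9 h 23 min
Wed: 06:55–17:02 = 10 h 7 min; less 45 min break → 9 h 22 min
Thu: 06:39–17:53 = 11 h 14 min; less 45 min break → 10 h 29 min
Fri: 06:19–11:16 = 4 h 57 min; less 45 min break → 4 h 12 min
Sat: 08:37–16:17 = 7 h 40 min; less 45 min break → 6 h 55 min
Total worked: 49 h 0 min = 49.00 h.
Threshold 40 h → overtime 9 h 0 min, regular 40 h 0 min.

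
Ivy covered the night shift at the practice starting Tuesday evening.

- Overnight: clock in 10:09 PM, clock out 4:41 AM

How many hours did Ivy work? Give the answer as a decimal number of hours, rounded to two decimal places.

6.53 hours

Overnight: 10:09 PM → midnight = 1 h 51 min; midnight → 4:41 AM = 4 h 41 min; span 6 h 32 min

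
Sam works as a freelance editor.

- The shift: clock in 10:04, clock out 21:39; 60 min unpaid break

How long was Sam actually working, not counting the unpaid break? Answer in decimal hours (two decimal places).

The shift: 10:04–21:39 = 11 h 35 min; less 60 min break → 10 h 35 min

10.58 hours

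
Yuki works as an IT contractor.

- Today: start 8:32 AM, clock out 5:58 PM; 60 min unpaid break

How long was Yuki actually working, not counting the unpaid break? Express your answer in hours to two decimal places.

8.43 hours

Today: 8:32 AM–5:58 PM = 9 h 26 min; less 60 min break → 8 h 26 min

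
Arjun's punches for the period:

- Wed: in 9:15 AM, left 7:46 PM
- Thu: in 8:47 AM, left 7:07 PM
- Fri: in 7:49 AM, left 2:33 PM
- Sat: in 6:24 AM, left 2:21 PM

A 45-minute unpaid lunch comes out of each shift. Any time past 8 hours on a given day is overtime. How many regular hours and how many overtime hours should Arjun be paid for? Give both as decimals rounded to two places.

Regular 29.18 hours, overtime 3.35 hours

Wed: 9:15 AM–7:46 PM = 10 h 31 min; less 45 min break → 9 h 46 min
Thu: 8:47 AM–7:07 PM = 10 h 20 min; less 45 min break → 9 h 35 min
Fri: 7:49 AM–2:33 PM = 6 h 44 min; less 45 min break → 5 h 59 min
Sat: 6:24 AM–2:21 PM = 7 h 57 min; less 45 min break → 7 h 12 min
Wed reg 8 h 0 min / OT 1 h 46 min; Thu reg 8 h 0 min / OT 1 h 35 min; Fri reg 5 h 59 min / OT 0 h 0 min; Sat reg 7 h 12 min / OT 0 h 0 min.
Totals: regular 29 h 11 min, overtime 3 h 21 min.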